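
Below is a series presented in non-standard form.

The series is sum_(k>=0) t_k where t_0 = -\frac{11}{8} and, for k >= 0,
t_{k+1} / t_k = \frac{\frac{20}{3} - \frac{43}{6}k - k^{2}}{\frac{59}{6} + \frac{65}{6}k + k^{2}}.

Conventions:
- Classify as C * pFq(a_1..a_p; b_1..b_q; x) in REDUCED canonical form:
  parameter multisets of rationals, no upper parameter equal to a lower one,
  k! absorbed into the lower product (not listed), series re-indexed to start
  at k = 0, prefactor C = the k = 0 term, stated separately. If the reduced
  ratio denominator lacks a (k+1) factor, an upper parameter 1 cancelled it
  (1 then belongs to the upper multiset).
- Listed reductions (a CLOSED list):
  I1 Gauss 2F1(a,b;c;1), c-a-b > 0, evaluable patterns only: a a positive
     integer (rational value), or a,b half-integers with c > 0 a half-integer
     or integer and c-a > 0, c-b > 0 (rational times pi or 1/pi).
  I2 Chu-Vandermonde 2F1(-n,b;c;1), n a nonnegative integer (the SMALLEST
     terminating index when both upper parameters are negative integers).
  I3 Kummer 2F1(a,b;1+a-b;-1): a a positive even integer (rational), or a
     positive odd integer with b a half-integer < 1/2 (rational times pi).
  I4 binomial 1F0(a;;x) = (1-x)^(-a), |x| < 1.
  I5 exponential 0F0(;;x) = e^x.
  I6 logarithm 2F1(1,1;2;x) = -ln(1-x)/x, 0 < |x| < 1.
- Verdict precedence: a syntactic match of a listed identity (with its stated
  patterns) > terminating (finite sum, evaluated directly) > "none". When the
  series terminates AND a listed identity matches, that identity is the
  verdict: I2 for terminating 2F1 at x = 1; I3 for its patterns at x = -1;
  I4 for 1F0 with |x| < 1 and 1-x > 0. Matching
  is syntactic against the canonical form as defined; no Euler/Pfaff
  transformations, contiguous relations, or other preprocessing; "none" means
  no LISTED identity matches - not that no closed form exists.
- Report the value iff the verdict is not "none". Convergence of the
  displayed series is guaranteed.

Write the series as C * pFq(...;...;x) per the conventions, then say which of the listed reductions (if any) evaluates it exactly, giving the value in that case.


This is -\frac{11}{8} * 2F1(-\frac{5}{6}, 8; \frac{59}{6}; -1) in reduced canonical form. Verdict: the Kummer evaluation I3 applies (x = -1; c = \frac{59}{6} equals 1+a-b for upper {-\frac{5}{6}, 8}: listed pattern). Value: -\frac{1123441}{497664}.

Structural cue: with t_0 = -\frac{11}{8}, the expanded ratio factors over Q; prefactor -11/8, roots give parameters.
Consecutive-term ratio: r(k) = -1 * (k-\frac{5}{6}) (k+8) / [(k+\frac{59}{6}) (k+1)] - rational in k. x = -1; t_0 = -\frac{11}{8}; negate the roots.


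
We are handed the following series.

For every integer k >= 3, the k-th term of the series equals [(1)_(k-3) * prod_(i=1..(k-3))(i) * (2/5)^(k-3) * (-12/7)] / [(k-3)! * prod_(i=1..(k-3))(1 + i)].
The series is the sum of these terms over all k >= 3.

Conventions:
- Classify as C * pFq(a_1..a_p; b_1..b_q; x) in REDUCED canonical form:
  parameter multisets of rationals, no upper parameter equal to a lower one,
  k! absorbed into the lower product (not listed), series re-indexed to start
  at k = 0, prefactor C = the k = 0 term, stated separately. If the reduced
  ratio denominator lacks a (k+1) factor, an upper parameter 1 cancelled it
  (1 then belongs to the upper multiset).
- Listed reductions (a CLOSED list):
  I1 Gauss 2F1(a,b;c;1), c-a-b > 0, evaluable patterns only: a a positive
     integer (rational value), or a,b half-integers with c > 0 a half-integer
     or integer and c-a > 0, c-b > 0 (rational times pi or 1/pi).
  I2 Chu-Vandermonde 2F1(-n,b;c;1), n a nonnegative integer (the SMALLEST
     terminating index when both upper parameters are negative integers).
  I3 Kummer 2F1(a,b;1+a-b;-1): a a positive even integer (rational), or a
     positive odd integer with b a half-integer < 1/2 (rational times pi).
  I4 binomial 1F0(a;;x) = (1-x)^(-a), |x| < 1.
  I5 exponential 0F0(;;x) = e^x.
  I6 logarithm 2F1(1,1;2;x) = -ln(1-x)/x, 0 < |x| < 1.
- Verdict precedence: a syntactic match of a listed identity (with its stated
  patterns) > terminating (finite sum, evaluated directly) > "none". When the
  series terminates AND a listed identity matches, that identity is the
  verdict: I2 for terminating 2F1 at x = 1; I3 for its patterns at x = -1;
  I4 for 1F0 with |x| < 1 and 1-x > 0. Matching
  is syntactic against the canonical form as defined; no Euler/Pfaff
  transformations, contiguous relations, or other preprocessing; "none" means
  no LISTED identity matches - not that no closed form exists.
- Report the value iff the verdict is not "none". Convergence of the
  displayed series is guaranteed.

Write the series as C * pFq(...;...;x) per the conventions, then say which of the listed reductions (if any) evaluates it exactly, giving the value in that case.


x = 2/5 here; the reduced form reads 2F1, upper {1, 1}, lower {2}, C = -12/7. Verdict: logarithm (I6) matches (the logarithm: parameters (1,1;2), x = 2/5). Sum: (30/7) * ln(3/5).

First insight: t_0 = -12/7 here, and the running product (C = -12/7) telescopes to a rising factorial.
Term ratio: r(k) = (2/5) * (k+1) (k+1) / [(k+2) (k+1)] - poly over poly, x = (2/5) from leading terms; C = -12/7 at k = 0.


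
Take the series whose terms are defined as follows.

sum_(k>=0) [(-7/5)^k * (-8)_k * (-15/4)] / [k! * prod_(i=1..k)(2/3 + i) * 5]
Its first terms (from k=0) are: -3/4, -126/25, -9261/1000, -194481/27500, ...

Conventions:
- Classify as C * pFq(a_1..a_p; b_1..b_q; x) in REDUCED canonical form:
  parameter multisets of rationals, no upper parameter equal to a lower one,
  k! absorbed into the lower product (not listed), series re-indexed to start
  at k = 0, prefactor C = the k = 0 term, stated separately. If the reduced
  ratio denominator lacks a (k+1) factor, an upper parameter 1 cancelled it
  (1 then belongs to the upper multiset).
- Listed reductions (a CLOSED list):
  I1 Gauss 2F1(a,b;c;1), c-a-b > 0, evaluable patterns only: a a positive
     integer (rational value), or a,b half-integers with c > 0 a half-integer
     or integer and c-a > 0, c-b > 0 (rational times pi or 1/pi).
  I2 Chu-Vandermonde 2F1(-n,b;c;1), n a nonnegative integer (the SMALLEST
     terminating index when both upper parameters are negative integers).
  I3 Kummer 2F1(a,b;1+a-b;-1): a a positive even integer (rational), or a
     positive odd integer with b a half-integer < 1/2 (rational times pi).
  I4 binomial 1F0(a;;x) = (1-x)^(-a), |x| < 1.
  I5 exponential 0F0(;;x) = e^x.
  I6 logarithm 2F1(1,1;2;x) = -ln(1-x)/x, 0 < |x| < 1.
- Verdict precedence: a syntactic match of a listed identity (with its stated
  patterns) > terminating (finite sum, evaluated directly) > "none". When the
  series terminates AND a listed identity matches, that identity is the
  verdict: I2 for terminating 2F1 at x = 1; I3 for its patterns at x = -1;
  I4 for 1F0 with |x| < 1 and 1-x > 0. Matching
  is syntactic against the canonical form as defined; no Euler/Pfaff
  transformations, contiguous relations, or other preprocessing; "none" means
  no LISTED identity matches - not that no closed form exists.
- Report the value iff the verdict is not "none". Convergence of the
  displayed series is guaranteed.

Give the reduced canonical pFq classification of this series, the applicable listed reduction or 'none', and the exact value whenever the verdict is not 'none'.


Canonical form: C = -3/4 times 1F1 with upper {-8}, lower {5/3}, x = -7/5. Verdict: terminating - no listed pattern fits, but -8 in the upper list cuts the series at k = 8; direct evaluation. Value: -644452710902439/25415000000000.

Key observation: with t_0 = -3/4, the constant factors (C = -3/4) combine into one prefactor.
Term ratio: r(k) = (-7/5) * (k-8) / [(k+5/3) (k+1)] ; factor over Q: parameters, x = (-7/5), and C = -3/4.


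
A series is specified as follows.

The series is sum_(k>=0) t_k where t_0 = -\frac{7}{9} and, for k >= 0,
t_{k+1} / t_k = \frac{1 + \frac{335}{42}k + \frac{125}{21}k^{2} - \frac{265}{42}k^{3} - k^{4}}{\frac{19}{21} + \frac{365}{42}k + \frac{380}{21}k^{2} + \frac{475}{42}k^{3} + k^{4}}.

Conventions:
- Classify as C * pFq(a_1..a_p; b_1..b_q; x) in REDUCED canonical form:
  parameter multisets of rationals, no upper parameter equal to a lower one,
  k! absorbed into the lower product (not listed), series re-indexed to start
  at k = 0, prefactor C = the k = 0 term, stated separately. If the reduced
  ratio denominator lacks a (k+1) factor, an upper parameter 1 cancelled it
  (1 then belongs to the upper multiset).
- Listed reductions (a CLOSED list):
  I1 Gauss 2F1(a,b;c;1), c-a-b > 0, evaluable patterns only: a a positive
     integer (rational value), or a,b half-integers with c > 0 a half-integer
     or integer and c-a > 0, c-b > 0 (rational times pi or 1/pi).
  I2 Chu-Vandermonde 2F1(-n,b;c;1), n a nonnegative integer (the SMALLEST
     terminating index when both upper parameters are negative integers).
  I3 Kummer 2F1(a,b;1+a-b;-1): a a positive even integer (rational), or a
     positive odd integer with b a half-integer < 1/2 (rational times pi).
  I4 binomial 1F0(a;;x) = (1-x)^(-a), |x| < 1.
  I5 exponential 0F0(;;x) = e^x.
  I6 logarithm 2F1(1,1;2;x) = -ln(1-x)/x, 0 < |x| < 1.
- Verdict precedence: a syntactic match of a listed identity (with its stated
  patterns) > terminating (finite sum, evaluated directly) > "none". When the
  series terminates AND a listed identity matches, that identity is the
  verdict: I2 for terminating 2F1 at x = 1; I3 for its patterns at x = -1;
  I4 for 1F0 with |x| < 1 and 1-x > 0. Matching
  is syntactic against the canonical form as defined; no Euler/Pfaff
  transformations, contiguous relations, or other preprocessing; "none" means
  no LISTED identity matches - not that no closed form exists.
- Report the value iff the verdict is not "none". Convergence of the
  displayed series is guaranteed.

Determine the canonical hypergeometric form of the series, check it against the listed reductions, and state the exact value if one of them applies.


Key step: t_0 = -\frac{7}{9} here, and cancel k + 2/3 from the displayed ratio first; then prefactor -7/9.
Adjacent-term ratio: r(k) = -1 * (k-\frac{3}{2}) (k+7) / [(k+\frac{19}{2}) (k+1)] - rational; roots negated = parameters, x = -1, C = -\frac{7}{9}.

The series (x = -1) is 2F1: upper {-\frac{3}{2}, 7}, lower {\frac{19}{2}}, prefactor -\frac{7}{9}. Verdict at x = -1: Kummer (I3) matches (x = -1; c = \frac{19}{2} equals 1+a-b for upper {-\frac{3}{2}, 7}: listed pattern). Hence: \left(-\frac{595595}{1048576}\right) \cdot \pi.


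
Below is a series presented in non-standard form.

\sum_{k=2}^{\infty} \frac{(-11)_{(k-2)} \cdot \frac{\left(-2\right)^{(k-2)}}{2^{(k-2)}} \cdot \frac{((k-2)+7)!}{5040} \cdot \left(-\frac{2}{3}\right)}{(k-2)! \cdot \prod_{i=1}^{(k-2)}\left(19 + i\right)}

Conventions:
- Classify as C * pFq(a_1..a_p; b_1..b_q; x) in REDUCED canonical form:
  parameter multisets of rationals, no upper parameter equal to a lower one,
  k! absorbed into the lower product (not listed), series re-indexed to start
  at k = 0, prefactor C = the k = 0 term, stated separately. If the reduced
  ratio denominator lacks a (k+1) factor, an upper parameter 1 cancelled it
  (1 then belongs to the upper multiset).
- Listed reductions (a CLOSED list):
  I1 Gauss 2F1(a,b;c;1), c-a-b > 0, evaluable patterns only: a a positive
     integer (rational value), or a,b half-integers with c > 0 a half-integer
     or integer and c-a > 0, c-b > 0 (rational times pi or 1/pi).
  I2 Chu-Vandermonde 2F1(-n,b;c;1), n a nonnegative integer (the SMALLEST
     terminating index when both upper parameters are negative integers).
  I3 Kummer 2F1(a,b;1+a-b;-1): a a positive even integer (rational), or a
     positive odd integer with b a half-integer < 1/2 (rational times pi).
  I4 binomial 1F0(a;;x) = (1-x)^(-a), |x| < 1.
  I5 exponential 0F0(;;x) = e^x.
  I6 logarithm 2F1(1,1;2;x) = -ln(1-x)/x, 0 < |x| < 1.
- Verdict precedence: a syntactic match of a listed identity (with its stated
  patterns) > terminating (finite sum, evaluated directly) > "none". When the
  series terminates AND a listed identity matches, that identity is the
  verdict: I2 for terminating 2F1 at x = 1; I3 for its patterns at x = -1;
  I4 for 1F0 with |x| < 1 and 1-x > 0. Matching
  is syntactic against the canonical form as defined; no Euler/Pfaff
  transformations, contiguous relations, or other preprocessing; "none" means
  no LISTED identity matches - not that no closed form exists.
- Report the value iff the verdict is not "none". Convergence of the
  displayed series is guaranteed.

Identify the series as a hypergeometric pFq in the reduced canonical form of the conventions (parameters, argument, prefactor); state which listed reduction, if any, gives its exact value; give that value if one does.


This is -\frac{2}{3} * 2F1(-11, 8; 20; -1) in reduced canonical form. Verdict at x = -1: Kummer's theorem (I3) matches (x = -1; c = 20 equals 1+a-b for upper {-11, 8}: listed pattern). Sum: -\frac{1292}{35}.

Key step: x = -1 and the lower running product (C = -2/3) is a rising factorial.
Term ratio: r(k) = -1 * (k-11) (k+8) / [(k+20) (k+1)] - rational in k, leading ratio -1; with t_0 = -\frac{2}{3}, classification follows.


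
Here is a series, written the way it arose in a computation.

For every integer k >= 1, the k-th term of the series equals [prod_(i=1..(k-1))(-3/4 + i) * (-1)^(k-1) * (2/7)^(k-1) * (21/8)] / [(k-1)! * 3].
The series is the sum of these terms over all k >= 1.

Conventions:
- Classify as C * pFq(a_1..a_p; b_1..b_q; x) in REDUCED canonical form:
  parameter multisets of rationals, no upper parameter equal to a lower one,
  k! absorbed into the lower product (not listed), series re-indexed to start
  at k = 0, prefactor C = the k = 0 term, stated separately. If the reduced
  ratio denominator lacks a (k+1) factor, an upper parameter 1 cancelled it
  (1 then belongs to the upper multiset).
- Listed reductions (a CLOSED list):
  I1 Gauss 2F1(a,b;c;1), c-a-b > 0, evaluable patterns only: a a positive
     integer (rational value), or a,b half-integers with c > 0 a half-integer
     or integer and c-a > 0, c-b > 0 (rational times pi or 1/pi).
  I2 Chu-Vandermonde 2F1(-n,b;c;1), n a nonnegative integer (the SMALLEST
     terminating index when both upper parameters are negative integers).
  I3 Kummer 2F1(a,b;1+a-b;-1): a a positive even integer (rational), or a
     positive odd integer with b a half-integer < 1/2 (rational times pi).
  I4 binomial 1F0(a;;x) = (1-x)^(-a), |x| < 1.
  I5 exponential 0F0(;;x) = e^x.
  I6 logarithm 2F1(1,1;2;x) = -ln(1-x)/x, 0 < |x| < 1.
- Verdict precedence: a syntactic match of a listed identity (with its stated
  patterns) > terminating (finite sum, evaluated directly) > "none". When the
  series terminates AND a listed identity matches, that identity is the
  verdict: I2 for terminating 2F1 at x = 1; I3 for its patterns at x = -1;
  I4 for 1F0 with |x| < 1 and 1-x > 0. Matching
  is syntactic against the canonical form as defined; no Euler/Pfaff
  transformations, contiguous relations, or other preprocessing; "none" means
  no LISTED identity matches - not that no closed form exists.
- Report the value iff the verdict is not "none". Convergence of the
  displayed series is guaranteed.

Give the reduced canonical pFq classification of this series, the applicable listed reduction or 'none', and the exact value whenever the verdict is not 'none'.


The series (x = -2/7) is 1F0: upper {1/4}, lower {-}, prefactor 7/8. Verdict: this is the I4 binomial reduction (the 1F0 binomial series: exponent -1/4, x = -2/7). Sum: (7/8) * (9/7)^(-1/4).

The tell: t_0 being 7/8, the running product (prefactor 7/8) telescopes to a rising factorial.
Consecutive-term ratio: r(k) = (-2/7) * (k+1/4) / [(k+1)] - rational in k. x = (-2/7); t_0 = 7/8; negate the roots.


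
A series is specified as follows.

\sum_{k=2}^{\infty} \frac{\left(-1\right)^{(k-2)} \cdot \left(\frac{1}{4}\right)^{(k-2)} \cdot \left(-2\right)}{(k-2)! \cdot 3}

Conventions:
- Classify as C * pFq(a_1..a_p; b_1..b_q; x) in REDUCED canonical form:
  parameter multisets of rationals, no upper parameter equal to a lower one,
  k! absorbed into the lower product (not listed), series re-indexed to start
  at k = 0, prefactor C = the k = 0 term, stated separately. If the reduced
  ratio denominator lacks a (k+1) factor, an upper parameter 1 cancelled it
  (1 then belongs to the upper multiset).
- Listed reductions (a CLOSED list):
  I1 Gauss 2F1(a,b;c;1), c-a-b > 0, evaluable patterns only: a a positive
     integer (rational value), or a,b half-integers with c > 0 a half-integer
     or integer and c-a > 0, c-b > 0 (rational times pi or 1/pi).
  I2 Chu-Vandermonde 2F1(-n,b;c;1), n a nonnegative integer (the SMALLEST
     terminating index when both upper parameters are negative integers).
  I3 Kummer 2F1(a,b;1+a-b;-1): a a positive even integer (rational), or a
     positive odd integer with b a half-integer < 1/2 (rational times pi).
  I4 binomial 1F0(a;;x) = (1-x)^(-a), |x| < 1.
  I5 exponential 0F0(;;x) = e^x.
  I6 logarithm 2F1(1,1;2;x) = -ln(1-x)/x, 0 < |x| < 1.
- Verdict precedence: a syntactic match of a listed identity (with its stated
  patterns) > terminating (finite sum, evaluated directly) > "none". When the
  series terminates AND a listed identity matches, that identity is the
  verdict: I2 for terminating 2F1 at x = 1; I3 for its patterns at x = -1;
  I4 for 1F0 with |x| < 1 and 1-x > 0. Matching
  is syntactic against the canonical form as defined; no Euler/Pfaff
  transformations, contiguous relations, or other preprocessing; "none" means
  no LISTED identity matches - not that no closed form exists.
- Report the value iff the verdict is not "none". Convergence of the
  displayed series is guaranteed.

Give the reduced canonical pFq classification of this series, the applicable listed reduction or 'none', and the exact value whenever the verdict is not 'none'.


Classification (C = -\frac{2}{3}): 0F0 with upper {-}, lower {-}, argument x = -\frac{1}{4}. Verdict: exponential (I5) matches (the 0F0 exponential series at x = -\frac{1}{4}). Its exact value is \left(-\frac{2}{3}\right) \cdot e^{-\frac{1}{4}}.

First insight: t_0 being -\frac{2}{3}, the constant factors (prefactor -2/3) combine into one prefactor.
Term ratio: r(k) = -\frac{1}{4} * 1 / [(k+1)] - rational in k, leading ratio -\frac{1}{4}; with t_0 = -\frac{2}{3}, classification follows.


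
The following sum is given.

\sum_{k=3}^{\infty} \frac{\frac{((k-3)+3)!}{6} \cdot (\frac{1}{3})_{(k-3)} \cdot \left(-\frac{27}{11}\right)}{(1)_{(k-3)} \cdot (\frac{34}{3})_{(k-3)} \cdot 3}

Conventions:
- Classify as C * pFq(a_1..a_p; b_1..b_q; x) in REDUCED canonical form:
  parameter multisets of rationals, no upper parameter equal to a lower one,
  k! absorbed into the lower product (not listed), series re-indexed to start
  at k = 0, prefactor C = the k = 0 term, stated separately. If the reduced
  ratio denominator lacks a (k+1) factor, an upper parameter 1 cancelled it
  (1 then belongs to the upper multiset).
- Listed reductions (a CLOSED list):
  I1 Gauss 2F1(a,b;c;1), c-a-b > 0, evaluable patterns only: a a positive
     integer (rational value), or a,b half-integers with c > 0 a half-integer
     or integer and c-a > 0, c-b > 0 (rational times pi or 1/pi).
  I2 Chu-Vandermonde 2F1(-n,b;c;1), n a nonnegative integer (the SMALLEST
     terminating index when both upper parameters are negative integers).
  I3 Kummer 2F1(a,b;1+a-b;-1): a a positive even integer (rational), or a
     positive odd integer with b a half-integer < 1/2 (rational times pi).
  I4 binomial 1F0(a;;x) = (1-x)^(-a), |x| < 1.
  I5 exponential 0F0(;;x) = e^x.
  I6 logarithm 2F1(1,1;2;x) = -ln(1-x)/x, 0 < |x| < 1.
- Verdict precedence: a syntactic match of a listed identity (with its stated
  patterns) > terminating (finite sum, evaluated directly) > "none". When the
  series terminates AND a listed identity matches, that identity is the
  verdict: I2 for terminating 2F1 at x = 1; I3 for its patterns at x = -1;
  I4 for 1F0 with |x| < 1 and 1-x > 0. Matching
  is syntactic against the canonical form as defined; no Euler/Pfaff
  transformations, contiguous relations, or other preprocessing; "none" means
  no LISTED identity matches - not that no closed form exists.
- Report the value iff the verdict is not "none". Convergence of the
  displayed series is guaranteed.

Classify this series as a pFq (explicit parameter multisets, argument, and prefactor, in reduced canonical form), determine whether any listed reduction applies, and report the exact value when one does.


Key observation: x = 1 and the factorial ratio (C = -9/11, x = 1) (k+a-1)!/(a-1)! is a rising factorial (a)_k.
Ratio: r(k) = 1 * (k+\frac{1}{3}) (k+4) / [(k+\frac{34}{3}) (k+1)] - poly over poly, x = 1 from leading terms; C = -\frac{9}{11} at k = 0.

This is -\frac{9}{11} * 2F1(\frac{1}{3}, 4; \frac{34}{3}; 1) in reduced canonical form. Verdict at x = 1: Gauss (I1, integer-parameter pattern) matches (x = 1: the Gamma ratio telescopes since c-a-b = 7 > 0 and a = 4 in Z>0). Value: -\frac{155}{162}.


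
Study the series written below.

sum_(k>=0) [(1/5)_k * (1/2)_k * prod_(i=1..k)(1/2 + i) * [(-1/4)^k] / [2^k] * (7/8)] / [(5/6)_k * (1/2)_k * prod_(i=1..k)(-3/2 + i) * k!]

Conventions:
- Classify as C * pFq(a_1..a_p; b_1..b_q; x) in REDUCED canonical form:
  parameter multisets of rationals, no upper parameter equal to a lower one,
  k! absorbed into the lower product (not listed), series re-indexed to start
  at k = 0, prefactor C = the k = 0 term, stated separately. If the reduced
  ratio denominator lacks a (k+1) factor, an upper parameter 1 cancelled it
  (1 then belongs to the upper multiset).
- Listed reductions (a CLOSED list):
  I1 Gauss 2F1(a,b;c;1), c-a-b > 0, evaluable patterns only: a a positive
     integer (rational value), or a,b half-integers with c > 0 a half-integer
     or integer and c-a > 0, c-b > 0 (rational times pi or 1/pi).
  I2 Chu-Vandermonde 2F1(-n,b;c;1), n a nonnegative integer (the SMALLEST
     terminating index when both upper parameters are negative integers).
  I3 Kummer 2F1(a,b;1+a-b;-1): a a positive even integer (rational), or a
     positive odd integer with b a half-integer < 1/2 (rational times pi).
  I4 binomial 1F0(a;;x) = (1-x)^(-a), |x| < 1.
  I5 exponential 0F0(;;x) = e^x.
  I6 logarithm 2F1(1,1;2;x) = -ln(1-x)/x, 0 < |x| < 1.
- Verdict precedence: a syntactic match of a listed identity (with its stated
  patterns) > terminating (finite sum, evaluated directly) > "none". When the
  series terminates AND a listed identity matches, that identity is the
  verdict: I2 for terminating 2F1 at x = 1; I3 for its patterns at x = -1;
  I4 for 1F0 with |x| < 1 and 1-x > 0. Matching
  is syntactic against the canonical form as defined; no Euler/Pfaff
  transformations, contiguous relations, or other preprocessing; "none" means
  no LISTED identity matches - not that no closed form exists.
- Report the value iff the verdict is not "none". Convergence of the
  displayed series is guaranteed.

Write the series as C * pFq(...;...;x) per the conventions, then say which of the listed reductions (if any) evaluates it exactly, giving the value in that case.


Canonical form: C = 7/8 times 2F2 with upper {1/5, 3/2}, lower {-1/2, 5/6}, x = -1/8. Verdict: none here - no I1-I6 shape fits x = -1/8 with lower {-1/2, 5/6}.

Key observation: x = (-1/8) and the running product (prefactor 7/8) telescopes to a rising factorial.
Ratio: r(k) = (-1/8) * (k+1/5) (k+3/2) / [(k-1/2) (k+5/6) (k+1)] - rational in k. x = (-1/8); t_0 = 7/8; negate the roots.


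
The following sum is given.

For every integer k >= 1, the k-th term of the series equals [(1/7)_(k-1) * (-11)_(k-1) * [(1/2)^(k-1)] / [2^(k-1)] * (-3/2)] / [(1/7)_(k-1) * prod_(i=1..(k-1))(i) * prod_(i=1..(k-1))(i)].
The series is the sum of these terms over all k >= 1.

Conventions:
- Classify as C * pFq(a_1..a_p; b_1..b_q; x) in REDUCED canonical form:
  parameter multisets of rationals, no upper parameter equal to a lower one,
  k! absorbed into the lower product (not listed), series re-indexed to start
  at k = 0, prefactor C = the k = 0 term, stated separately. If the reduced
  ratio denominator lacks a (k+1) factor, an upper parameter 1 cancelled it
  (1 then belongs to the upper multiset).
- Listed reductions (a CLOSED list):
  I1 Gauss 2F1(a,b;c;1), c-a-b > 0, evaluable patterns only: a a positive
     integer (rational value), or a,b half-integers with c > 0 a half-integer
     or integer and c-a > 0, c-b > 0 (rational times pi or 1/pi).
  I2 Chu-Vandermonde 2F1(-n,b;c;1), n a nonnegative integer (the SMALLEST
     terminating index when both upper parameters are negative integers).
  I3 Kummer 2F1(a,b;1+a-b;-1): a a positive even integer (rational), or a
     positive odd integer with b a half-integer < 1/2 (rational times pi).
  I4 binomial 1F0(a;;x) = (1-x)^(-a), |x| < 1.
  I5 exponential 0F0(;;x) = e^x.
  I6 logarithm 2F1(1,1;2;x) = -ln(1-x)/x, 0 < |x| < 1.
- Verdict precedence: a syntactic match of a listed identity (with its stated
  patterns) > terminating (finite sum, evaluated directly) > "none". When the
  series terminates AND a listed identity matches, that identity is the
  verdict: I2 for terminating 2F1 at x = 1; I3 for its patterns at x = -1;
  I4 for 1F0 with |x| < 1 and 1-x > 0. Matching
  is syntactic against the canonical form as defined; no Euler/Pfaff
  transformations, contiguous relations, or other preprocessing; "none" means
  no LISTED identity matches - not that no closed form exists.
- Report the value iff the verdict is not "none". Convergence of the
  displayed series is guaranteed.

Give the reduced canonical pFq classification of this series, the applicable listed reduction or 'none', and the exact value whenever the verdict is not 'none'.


With C = -3/2: the canonical form is 1F1(-11; 1; 1/4). Verdict: terminating - upper -11 stops the sum at k = 11; the 12 terms are added exactly. Sum: 68783074431677/111615462604800.

Key step: t_0 being -3/2, the product of the first k integers (C = -3/2, x = 1/4) is k!.
Ratio: r(k) = (1/4) * (k-11) / [(k+1) (k+1)] - rational in k, leading ratio (1/4); with t_0 = -3/2, classification follows.


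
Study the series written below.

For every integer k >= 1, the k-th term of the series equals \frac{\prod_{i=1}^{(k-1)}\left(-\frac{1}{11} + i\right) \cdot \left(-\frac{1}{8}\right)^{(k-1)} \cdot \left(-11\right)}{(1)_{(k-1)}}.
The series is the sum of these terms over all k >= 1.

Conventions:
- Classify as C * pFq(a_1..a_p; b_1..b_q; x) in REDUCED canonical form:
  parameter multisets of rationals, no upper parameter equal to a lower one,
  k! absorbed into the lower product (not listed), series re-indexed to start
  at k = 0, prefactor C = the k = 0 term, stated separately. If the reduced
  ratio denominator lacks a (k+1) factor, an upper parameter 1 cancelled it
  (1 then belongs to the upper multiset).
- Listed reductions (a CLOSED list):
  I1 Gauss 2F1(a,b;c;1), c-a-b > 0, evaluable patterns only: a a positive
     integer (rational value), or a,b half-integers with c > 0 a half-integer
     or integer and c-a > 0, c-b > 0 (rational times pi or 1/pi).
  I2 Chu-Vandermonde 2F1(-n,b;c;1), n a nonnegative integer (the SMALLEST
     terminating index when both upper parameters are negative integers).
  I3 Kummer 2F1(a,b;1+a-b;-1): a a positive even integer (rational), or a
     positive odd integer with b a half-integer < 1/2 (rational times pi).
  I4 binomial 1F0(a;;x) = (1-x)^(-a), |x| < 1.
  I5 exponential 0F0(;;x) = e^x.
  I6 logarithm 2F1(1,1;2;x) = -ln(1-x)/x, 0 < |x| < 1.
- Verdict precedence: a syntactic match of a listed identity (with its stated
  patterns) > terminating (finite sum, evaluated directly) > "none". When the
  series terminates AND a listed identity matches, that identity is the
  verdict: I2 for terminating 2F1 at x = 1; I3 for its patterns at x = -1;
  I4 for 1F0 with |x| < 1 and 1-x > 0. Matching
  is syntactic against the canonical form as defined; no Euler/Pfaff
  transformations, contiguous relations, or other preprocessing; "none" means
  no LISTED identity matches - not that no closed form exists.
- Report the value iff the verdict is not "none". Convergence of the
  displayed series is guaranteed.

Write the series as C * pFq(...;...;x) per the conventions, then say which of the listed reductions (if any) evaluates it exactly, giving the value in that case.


The series (x = -\frac{1}{8}) is 1F0: upper {\frac{10}{11}}, lower {-}, prefactor -11. Verdict: this is the binomial series (I4) (the 1F0 binomial series: exponent -10/11, x = -\frac{1}{8}). Exact value: \left(-11\right) \cdot \left(\frac{9}{8}\right)^{-\frac{10}{11}}.

The tell: t_0 = -11 here, and (1)_k (C = -11) is k! itself.
Consecutive-term ratio: r(k) = -\frac{1}{8} * (k+\frac{10}{11}) / [(k+1)] ; factor over Q: parameters, x = -\frac{1}{8}, and C = -11.


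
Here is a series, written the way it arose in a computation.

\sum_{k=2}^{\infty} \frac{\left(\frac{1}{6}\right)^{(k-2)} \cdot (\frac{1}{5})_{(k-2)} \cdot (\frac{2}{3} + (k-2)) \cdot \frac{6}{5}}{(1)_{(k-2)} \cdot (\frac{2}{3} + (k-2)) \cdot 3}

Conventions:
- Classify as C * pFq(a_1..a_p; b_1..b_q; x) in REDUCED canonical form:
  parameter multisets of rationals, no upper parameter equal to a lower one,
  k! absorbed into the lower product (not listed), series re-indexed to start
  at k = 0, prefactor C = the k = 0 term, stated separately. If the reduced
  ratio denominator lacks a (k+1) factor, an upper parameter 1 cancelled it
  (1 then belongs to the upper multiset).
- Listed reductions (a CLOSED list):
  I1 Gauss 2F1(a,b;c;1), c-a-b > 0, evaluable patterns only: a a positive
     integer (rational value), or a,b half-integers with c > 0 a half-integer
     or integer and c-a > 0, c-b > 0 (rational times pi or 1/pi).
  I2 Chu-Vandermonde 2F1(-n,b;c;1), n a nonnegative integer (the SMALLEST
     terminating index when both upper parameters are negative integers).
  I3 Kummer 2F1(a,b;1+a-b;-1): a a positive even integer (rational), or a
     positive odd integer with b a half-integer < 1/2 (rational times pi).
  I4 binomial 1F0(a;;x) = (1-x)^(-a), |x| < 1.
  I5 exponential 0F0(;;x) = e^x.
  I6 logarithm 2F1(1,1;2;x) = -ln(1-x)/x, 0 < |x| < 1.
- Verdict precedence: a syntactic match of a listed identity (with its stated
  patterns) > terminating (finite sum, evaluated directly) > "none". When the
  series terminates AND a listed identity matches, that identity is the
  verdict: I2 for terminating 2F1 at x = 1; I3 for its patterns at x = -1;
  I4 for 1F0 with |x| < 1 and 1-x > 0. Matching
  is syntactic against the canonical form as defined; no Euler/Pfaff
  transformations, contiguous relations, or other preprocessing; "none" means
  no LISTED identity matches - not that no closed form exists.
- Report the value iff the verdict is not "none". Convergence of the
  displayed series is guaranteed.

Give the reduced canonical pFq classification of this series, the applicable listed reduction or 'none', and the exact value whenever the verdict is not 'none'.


Structural cue: t_0 = \frac{2}{5} here, and the constant factors (C = 2/5) combine into one prefactor.
Ratio: r(k) = \frac{1}{6} * (k+\frac{1}{5}) / [(k+1)] ; factor over Q: parameters, x = \frac{1}{6}, and C = \frac{2}{5}.

At argument \frac{1}{6}: a 1F0 with upper {\frac{1}{5}}, lower {-}, scaled by C = \frac{2}{5}. Verdict: the I4 binomial reduction matches (the 1F0 binomial series: exponent -1/5, x = \frac{1}{6}). Sum: \frac{2}{5} \cdot \left(\frac{5}{6}\right)^{-\frac{1}{5}}.


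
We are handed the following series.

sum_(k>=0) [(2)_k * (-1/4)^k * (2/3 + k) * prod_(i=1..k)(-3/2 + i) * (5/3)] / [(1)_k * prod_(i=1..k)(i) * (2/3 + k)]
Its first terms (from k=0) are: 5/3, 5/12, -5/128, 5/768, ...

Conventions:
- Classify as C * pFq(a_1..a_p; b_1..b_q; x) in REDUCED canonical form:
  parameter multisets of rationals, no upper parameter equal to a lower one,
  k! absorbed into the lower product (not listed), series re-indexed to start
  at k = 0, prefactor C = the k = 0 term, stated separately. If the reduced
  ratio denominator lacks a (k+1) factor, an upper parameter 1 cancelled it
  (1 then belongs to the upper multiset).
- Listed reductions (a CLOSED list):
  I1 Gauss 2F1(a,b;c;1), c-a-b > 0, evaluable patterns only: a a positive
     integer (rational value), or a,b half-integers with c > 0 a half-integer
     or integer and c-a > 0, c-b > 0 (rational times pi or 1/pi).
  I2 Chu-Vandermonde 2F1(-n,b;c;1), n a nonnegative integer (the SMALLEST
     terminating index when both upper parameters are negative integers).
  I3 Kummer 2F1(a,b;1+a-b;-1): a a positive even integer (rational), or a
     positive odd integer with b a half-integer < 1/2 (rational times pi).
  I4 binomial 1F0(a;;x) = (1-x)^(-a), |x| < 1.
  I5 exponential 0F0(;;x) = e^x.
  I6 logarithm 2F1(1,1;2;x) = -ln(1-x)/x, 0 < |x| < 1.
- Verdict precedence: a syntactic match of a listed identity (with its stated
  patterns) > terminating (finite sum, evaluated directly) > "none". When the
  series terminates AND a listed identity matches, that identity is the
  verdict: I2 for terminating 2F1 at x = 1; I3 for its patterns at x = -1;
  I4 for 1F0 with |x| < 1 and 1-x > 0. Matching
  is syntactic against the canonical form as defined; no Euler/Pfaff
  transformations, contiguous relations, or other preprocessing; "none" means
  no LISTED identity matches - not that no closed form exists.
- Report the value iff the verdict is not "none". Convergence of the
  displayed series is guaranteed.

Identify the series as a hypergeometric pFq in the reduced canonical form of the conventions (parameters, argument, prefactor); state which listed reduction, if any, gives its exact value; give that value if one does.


Structural cue: t_0 = 5/3 here, and the product of the first k integers (C = 5/3) is k!.
Consecutive-term ratio: r(k) = (-1/4) * (k-1/2) (k+2) / [(k+1) (k+1)] ; factor over Q: parameters, x = (-1/4), and C = 5/3.

Reduced: x = -1/4, 2F1, upper = {-1/2, 2}, lower = {1}, C = 5/3. Verdict: none here - no I1-I6 shape fits x = -1/4 with lower {1}.


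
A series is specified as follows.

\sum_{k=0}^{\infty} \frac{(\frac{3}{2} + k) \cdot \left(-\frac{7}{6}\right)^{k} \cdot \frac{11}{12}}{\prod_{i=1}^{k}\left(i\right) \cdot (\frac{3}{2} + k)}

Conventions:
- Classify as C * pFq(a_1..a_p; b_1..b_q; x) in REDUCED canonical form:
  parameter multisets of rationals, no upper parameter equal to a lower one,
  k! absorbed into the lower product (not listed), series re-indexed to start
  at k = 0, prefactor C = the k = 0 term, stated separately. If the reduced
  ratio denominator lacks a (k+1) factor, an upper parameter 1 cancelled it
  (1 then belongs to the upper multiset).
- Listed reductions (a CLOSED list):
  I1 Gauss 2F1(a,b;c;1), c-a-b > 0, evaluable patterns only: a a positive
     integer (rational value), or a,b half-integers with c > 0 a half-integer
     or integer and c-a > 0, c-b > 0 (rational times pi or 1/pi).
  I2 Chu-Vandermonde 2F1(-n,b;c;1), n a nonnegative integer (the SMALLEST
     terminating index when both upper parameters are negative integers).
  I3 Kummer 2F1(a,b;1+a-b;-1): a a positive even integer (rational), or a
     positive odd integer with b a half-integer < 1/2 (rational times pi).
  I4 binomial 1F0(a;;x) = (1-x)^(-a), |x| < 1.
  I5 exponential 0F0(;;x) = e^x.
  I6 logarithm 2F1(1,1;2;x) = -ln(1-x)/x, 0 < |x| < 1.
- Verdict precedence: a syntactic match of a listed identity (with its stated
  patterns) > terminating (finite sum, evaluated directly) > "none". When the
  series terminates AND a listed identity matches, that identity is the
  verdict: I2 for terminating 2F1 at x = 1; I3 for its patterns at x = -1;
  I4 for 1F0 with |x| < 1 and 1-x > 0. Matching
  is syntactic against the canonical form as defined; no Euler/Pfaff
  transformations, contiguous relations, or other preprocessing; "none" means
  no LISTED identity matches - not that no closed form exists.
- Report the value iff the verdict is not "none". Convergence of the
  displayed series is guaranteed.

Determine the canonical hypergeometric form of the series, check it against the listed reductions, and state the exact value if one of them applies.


At argument -\frac{7}{6}: a 0F0 with upper {-}, lower {-}, scaled by C = \frac{11}{12}. Verdict at x = -\frac{7}{6}: the exponential series (I5) matches (the 0F0 exponential series at x = -\frac{7}{6}). Value: \frac{11}{12} \cdot e^{-\frac{7}{6}}.

Key observation: t_0 being \frac{11}{12}, the product of the first k integers (C = 11/12) is k!.
Adjacent-term ratio: r(k) = -\frac{7}{6} * 1 / [(k+1)] - rational in k, leading ratio -\frac{7}{6}; with t_0 = \frac{11}{12}, classification follows.


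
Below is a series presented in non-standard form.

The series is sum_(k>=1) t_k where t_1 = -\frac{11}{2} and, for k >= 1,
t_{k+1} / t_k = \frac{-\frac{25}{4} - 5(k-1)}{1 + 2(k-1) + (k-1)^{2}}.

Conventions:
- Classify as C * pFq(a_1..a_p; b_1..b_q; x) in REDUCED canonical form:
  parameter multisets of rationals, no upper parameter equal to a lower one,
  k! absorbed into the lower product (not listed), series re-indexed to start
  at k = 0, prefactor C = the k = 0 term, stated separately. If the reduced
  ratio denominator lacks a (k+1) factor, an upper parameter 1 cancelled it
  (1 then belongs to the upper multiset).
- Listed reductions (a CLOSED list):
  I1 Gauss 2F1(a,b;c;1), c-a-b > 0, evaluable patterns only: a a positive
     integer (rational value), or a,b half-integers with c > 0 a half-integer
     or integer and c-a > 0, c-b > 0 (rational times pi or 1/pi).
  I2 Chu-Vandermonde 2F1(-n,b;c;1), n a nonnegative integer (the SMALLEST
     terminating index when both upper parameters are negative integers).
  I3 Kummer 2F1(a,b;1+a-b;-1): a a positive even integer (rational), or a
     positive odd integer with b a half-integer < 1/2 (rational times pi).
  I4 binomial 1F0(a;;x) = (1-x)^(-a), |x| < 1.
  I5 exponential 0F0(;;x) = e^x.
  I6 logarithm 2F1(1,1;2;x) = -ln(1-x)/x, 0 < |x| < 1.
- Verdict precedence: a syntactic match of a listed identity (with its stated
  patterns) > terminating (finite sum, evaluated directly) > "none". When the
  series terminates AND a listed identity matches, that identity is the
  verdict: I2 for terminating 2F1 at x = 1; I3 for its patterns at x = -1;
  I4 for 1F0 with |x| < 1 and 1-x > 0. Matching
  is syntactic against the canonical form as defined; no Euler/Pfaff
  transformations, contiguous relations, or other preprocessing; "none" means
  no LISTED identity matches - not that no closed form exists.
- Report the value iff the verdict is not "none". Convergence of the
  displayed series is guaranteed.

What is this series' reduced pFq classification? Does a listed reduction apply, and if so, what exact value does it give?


The series (x = -5) is 1F1: upper {\frac{5}{4}}, lower {1}, prefactor -\frac{11}{2}. Verdict: none. A 1F1 with upper {\frac{5}{4}} fits none of I1-I6 at x = -5; the sum runs forever.

Structural cue: with t_0 = -\frac{11}{2}, the expanded ratio factors over Q; C = -11/2, roots give parameters.
Term ratio: r(k) = -5 * (k+\frac{5}{4}) / [(k+1) (k+1)] - rational in k. x = -5; t_0 = -\frac{11}{2}; negate the roots.


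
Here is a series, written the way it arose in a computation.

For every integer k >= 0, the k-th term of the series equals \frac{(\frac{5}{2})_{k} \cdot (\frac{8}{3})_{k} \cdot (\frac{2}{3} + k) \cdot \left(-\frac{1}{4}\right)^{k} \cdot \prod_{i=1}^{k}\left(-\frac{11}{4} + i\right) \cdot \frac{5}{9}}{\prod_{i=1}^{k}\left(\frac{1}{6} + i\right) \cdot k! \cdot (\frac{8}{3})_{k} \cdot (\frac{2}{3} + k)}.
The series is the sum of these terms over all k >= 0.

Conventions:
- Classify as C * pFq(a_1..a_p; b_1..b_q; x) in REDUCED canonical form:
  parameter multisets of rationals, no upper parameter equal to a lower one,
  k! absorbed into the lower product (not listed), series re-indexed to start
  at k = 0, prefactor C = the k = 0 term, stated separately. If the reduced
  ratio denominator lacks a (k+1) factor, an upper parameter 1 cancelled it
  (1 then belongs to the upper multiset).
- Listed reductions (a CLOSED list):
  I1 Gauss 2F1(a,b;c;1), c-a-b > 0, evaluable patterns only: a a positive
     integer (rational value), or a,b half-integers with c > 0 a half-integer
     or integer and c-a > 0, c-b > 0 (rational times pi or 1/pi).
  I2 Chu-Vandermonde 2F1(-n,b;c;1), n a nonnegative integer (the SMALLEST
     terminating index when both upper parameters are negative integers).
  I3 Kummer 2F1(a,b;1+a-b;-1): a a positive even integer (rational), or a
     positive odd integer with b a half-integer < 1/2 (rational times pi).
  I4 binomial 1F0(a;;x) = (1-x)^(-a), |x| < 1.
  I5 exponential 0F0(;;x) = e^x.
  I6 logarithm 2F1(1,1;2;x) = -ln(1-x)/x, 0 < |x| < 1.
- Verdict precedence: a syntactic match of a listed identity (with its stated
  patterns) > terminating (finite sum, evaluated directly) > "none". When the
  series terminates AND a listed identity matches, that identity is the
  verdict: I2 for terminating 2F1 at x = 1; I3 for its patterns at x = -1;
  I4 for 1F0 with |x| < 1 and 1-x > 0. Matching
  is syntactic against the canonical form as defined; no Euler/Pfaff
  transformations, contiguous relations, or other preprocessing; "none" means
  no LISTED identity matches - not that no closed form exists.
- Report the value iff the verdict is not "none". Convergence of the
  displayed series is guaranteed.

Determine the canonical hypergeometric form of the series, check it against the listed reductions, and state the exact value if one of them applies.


The series (x = -\frac{1}{4}) is 2F1: upper {-\frac{7}{4}, \frac{5}{2}}, lower {\frac{7}{6}}, prefactor \frac{5}{9}. Verdict: none (x = -\frac{1}{4}): each listed identity misses the multisets {-\frac{7}{4}, \frac{5}{2}} ; {\frac{7}{6}}.

First insight: from the first term \frac{5}{9}: the lower running product (C = 5/9) is a rising factorial.
Ratio: r(k) = -\frac{1}{4} * (k-\frac{7}{4}) (k+\frac{5}{2}) / [(k+\frac{7}{6}) (k+1)] - poly over poly, x = -\frac{1}{4} from leading terms; C = \frac{5}{9} at k = 0.
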